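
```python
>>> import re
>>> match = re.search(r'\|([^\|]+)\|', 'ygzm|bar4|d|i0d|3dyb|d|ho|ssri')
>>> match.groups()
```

('bar4',)

`re.search` tries every starting position until one works.
The match spans [4:10] → '|bar4|'.
Captured: group 1 = 'bar4'.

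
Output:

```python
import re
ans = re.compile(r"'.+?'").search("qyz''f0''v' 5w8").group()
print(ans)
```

A `+?`/`*?`/`{m,n}?` starts at its minimum and grows only as far as needed for what follows to match.
`search` walks the string left to right and returns the first match it finds.
The match spans [3:8] → "''f0'".

''f0'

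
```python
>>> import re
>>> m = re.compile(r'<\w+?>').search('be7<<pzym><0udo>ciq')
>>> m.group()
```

'<pzym>'

The match spans [4:10] → '<pzym>'.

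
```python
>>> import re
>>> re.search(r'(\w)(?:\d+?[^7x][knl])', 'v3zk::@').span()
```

(0, 4)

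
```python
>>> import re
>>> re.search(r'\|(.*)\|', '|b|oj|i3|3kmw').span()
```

(0, 9)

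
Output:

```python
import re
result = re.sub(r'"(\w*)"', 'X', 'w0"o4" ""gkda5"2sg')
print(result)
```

`sub` substitutes 'X' at each match site.

w0X Xgkda5"2sg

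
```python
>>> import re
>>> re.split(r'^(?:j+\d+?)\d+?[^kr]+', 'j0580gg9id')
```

The string is cut at each match, leaving 2 pieces.

['', '']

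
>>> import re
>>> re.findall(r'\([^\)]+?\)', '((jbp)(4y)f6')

['((jbp)', '(4y)']

Matches: at [0:6] → '((jbp)'; at [6:10] → '(4y)'.
With no groups in the pattern, `findall` gives back each whole match — 2 here.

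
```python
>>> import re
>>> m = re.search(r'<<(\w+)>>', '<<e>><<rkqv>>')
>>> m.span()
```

(0, 5)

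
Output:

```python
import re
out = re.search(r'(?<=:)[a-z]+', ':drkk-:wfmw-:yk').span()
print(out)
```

(1, 5)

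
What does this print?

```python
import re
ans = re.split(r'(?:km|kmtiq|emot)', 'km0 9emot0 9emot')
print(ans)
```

Each match becomes a cut point; 4 segments remain.

['', '0 9', '0 9', '']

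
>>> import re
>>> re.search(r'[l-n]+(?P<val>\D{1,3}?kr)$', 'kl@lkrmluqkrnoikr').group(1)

'oikr'

Pattern: one or more of a character in [l-n]; then 1 to 3 of a non-digit (lazy), then the literal 'kr' (captured as 'val'); then anchored at the end.
Unlike `match`, `search` isn't anchored — it looks for the pattern anywhere in the string.
The match spans [12:17] → 'noikr'.
Captured: group 1 = 'oikr'.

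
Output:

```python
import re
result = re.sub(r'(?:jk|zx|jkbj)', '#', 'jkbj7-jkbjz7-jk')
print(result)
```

#bj7-#bjz7-#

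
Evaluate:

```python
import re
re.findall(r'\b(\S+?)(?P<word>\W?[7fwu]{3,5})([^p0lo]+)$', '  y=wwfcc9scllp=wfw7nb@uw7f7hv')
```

Pattern: a word boundary (`\b`, zero-width); then one or more of a non-whitespace character (lazy) (captured); then optionally a non-word character, then 3 to 5 of one of [7fwu] (captured as 'word'); then one or more of any character except [p0lo] (captured); then anchored at the end.
Matches: at [2:30] match 'y=wwfcc9scllp=wfw7nb@uw7f7hv', groups = ('y=wwfcc9scllp', '=wfw7', 'nb@uw7f7hv').
`findall` packs the 3 group values into a tuple for every match.

[('y=wwfcc9scllp', '=wfw7', 'nb@uw7f7hv')]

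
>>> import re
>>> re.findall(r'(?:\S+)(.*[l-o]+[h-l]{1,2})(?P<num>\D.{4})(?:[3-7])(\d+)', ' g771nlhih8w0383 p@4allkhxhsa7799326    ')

With 3 capturing groups, `findall` returns a 3-tuple per match.

[(' p@4allkh', 'xhsa7', '99326')]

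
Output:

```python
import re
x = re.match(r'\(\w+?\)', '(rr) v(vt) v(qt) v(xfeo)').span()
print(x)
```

(0, 4)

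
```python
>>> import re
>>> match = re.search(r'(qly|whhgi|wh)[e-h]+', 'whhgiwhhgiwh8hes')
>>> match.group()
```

`re.search` scans for the first position where the pattern succeeds.
The match spans [0:4] → 'whhg'.
Captured: group 1 = 'wh'.

'whhg'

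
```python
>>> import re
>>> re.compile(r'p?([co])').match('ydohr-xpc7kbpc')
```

None

With `match`, the pattern is implicitly anchored at the beginning.
Here position 0 doesn't satisfy it, so the call returns None.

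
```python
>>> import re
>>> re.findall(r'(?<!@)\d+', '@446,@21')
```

The negative lookahead/lookbehind blocks any match where the forbidden context is present.
Walking the string: at [2:4] → '46'; at [7:8] → '1'.
No capturing groups, so `findall` returns the 2 full match strings.

['46', '1']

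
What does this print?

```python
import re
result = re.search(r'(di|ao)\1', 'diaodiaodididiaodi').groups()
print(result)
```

('di',)

A backreference is literal: `\1` must see the identical characters the first group matched.
`re.search` scans for the first position where the pattern succeeds.
The match spans [8:12] → 'didi'.
Captured: group 1 = 'di'.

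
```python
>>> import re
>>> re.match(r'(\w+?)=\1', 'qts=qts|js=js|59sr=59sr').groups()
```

The match spans [0:7] → 'qts=qts'.
Captured: group 1 = 'qts'.

('qts',)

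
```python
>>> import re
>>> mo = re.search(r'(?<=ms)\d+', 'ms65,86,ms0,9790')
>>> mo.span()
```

Lookahead/lookbehind check context without consuming it, so the matched span excludes the asserted characters.
Unlike `match`, `search` isn't anchored — it looks for the pattern anywhere in the string.
The match spans [2:4] → '65'.

(2, 4)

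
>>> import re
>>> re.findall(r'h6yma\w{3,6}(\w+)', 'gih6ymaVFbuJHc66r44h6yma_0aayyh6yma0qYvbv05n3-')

This matches the literal 'h6', then the literal 'yma', then 3 to 6 of a word character; then one or more of a word character (captured).
Matches: at [2:45] match 'h6ymaVFbuJHc66r44h6yma_0aayyh6yma0qYvbv05n3', group 1 = 'c66r44h6yma_0aayyh6yma0qYvbv05n3'.
`findall` collects group 1 from the one match (1 total).

['c66r44h6yma_0aayyh6yma0qYvbv05n3']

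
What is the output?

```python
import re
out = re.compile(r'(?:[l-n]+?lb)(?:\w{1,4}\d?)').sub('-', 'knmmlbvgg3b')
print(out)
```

k-b

This matches one or more of a character in [l-n] (lazy), then the literal 'lb' (non-capturing group); then 1 to 4 of a word character, then optionally a digit (non-capturing group).
Matches: at [1:10] → 'nmmlbvgg3'.
Every occurrence is swapped for '-'.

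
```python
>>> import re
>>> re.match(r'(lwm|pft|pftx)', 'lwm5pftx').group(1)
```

With `match`, the pattern is implicitly anchored at the beginning.
The match spans [0:3] → 'lwm'.
Captured: group 1 = 'lwm'.

'lwm'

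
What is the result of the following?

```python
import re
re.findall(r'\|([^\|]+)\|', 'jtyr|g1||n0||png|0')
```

Matches: at [4:8] match '|g1|', group 1 = 'g1'; at [8:12] match '|n0|', group 1 = 'n0'; at [12:17] match '|png|', group 1 = 'png'.
Because there's exactly one group, `findall` drops the full match and keeps group 1 from each hit.

['g1', 'n0', 'png']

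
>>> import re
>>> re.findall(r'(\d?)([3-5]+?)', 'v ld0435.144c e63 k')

This matches optionally a digit (captured); then one or more of a character in [3-5] (lazy) (captured).
Scanning left to right: at [4:6] match '04', groups = ('0', '4'); at [6:8] match '35', groups = ('3', '5'); at [9:11] match '14', groups = ('1', '4'); at [11:12] match '4', groups = ('', '4'); at [15:17] match '63', groups = ('6', '3').
2 groups means each result is a tuple of 2 captured strings — 5 here.

[('0', '4'), ('3', '5'), ('1', '4'), ('', '4'), ('6', '3')]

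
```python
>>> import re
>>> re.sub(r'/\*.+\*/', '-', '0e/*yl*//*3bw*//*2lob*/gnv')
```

'0e-gnv'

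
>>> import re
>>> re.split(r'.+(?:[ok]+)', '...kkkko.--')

['', '.--']

The string is cut at each match, leaving 2 pieces.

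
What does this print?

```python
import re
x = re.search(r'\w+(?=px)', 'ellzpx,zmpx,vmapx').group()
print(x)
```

Lookahead/lookbehind check context without consuming it, so the matched span excludes the asserted characters.
`search` walks the string left to right and returns the first match it finds.
The match spans [0:4] → 'ellz'.

ellz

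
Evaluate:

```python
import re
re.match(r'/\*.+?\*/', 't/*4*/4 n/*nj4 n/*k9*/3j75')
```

None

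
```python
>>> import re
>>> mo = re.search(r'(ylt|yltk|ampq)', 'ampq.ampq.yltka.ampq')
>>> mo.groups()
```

('ampq',)

Unlike `match`, `search` isn't anchored — it looks for the pattern anywhere in the string.
The match spans [0:4] → 'ampq'.
Captured: group 1 = 'ampq'.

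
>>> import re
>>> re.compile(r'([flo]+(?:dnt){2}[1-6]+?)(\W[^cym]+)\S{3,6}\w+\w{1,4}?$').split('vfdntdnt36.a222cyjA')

['v', 'fdntdnt36', '.a22', '']

This matches one or more of one of [flo], then the literal 'dnt' repeated 2 times, then one or more of a character in [1-6] (lazy) (captured); then a non-word character, then one or more of any character except [cym] (captured); then 3 to 6 of a non-whitespace character, then one or more of a word character, then 1 to 4 of a word character (lazy); then anchored at the end.
Matches to split on: at [1:19] → 'fdntdnt36.a222cyjA'.
Because the pattern has a capturing group, `split` also inserts each captured text between the pieces.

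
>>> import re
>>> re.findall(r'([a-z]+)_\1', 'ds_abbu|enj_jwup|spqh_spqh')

`\1` has to match the exact text group 1 already captured.
Scanning left to right: at [10:13] match 'j_j', group 1 = 'j'; at [17:26] match 'spqh_spqh', group 1 = 'spqh'.
`findall` collects group 1 from each match (2 total).

['j', 'spqh']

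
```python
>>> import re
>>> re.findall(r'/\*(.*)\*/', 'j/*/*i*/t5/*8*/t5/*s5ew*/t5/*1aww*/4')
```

Walking the string: at [1:35] match '/*/*i*/t5/*8*/t5/*s5ew*/t5/*1aww*/', group 1 = '/*i*/t5/*8*/t5/*s5ew*/t5/*1aww'.
`findall` collects group 1 from the one match (1 total).

['/*i*/t5/*8*/t5/*s5ew*/t5/*1aww']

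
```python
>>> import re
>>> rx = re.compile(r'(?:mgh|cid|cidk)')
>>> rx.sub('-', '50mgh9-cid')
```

Every occurrence is swapped for '-'.

'50-9--'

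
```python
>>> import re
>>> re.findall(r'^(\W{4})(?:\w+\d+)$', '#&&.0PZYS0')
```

This matches anchored at the start of the string; then exactly 4 of a non-word character (captured); then one or more of a word character, then one or more of a digit (non-capturing group); then anchored at the end.
One capturing group, so `findall` returns just the captured substring from the one match — 1 in all.

['#&&.']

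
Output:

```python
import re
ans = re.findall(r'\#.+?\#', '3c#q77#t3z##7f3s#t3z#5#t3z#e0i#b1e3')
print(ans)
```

['#q77#', '##7f3s#', '#5#', '#e0i#']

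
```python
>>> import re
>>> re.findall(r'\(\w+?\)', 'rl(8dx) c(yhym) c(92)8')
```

['(8dx)', '(yhym)', '(92)']

Walking the string: at [2:7] → '(8dx)'; at [9:15] → '(yhym)'; at [17:21] → '(92)'.
`findall` yields the raw match text (3 of them) because the pattern has no groups.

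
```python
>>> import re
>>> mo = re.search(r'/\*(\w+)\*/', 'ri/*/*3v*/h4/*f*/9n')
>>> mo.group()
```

'/*3v*/'

The match spans [4:10] → '/*3v*/'.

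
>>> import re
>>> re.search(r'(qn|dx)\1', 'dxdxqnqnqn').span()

(0, 4)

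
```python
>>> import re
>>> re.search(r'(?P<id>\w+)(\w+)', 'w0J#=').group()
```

'w0J'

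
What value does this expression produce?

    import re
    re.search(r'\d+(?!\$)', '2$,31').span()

(3, 5)

A negative assertion filters positions out without eating any characters.
`re.search` scans for the first position where the pattern succeeds.
The match spans [3:5] → '31'.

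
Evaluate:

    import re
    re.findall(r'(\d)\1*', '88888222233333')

The backreference `\1` re-matches whatever the first group consumed, character for character.
One capturing group, so `findall` returns just the captured substring from each match — 3 in all.

['8', '2', '3']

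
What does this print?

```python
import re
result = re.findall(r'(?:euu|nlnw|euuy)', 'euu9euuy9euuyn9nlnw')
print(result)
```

Branches in `(...|...)` are attempted left-to-right; the first branch that allows the whole pattern to succeed is taken.
Walking the string: at [0:3] → 'euu'; at [4:7] → 'euu'; at [9:12] → 'euu'; at [15:19] → 'nlnw'.
Since nothing is captured, `findall` lists the 4 matched substrings directly.

['euu', 'euu', 'euu', 'nlnw']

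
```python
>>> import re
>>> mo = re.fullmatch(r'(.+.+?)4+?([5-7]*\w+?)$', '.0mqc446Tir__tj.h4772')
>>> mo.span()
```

(0, 21)

This matches one or more of any character, then one or more of any character (lazy) (captured); then one or more of a literal '4' (lazy); then zero or more of a character in [5-7], then one or more of a word character (lazy) (captured); then anchored at the end.
`fullmatch` succeeds only if the pattern covers the string from start to end.
The match spans [0:21] → '.0mqc446Tir__tj.h4772'.
Captured: group 1 = '.0mqc446Tir__tj.h', group 2 = '772'.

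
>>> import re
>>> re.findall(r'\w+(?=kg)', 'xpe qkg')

['q']

The `(?=…)`/`(?<=…)` assertion just peeks at neighbouring text; it doesn't advance the match position.
No capturing groups, so `findall` returns the 1 full match string.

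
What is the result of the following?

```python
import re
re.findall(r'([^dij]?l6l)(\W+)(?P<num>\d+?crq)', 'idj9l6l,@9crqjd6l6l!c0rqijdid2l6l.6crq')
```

3 groups means each result is a tuple of 3 captured strings — 2 here.

[('9l6l', ',@', '9crq'), ('2l6l', '.', '6crq')]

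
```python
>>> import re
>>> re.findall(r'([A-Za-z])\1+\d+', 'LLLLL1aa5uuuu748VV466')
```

['L', 'a', 'u', 'V']

`\1` is not a pattern — it's the concrete string captured by group 1, re-applied verbatim.
Matches: at [0:6] match 'LLLLL1', group 1 = 'L'; at [6:9] match 'aa5', group 1 = 'a'; at [9:16] match 'uuuu748', group 1 = 'u'; at [16:21] match 'VV466', group 1 = 'V'.
With a single group, `findall` returns only what that group captured — 4 items.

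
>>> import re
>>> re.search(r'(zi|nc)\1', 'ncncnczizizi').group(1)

'nc'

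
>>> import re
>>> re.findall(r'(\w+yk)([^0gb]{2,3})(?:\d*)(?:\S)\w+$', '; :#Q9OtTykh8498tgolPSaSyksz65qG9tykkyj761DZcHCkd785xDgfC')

The pattern matches one or more of a word character, then the literal 'yk' (captured); then 2 to 3 of any character except [0gb] (captured); then zero or more of a digit (non-capturing group); then a non-whitespace character (non-capturing group); then one or more of a word character; then anchored at the end.
Scanning left to right: at [4:57] match 'Q9OtTykh8498tgolPSaSyksz65qG9tykkyj761DZcHCkd785xDgfC', groups = ('Q9OtTykh8498tgolPSaSyksz65qG9tyk', 'kyj').
2 groups means the one result is a tuple of 2 captured strings — 1 here.

[('Q9OtTykh8498tgolPSaSyksz65qG9tyk', 'kyj')]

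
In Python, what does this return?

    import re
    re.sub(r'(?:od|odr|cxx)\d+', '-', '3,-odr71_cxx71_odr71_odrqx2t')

'3,--_-_-_odrqx2t'

Every occurrence is swapped for '-'.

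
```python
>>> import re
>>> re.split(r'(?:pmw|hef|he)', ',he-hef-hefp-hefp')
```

[',', '-', '-', 'p-', 'p']

`|` is ordered: at each position the engine commits to the first alternative that works.
Matches to split on: at [1:3] → 'he'; at [4:7] → 'hef'; at [8:11] → 'hef'; at [13:16] → 'hef'.
`split` removes every match and returns the 5 fragments in between.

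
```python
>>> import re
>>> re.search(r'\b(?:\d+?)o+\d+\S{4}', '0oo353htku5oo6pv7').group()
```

'0oo353htku'

This matches a word boundary (`\b`, zero-width); then one or more of a digit (lazy) (non-capturing group); then one or more of a literal 'o', then one or more of a digit, then exactly 4 of a non-whitespace character.
`re.search` scans for the first position where the pattern succeeds.
The match spans [0:10] → '0oo353htku'.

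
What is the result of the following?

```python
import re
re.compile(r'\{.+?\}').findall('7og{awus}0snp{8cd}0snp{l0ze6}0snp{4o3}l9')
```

['{awus}', '{8cd}', '{l0ze6}', '{4o3}']

A non-greedy quantifier consumes as few characters as it can — just enough that the remainder of the pattern still matches from where it stops; whatever follows it matches normally.
Matches: at [3:9] → '{awus}'; at [13:18] → '{8cd}'; at [22:29] → '{l0ze6}'; at [33:38] → '{4o3}'.
With no groups in the pattern, `findall` gives back each whole match — 4 here.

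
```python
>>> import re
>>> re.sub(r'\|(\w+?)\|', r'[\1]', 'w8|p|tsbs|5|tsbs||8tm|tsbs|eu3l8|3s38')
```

Matches: at [2:5] → '|p|'; at [9:12] → '|5|'; at [17:22] → '|8tm|'; at [26:33] → '|eu3l8|'.
`\1` in the replacement pulls in group 1's text for each match.

'w8[p]tsbs[5]tsbs|[8tm]tsbs[eu3l8]3s38'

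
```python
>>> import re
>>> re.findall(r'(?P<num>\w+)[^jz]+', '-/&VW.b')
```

The pattern matches one or more of a word character (captured as 'num'); then one or more of any character except [jz].
With a single group, `findall` returns only what that group captured — 1 item.

['VW']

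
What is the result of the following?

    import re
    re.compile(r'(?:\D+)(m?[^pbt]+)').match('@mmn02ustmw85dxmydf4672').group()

'@mmn02us'

Pattern: one or more of a non-digit (non-capturing group); then optionally the literal 'm', then one or more of any character except [pbt] (captured).
`re.match` won't scan ahead — the pattern has to work from the very first character.
The match spans [0:8] → '@mmn02us'.
Captured: group 1 = '02us'.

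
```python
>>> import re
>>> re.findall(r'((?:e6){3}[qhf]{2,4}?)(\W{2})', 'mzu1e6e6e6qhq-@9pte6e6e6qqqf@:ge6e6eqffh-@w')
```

Pattern: the literal 'e6' repeated 3 times, then 2 to 4 of one of [qhf] (lazy) (captured); then exactly 2 of a non-word character (captured).
`findall` packs the 2 group values into a tuple for every match.

[('e6e6e6qhq', '-@'), ('e6e6e6qqqf', '@:')]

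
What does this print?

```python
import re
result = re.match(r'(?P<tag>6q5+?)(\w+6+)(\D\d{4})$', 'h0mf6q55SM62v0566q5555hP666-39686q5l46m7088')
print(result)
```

The pattern matches the literal '6q', then one or more of a literal '5' (lazy) (captured as 'tag'); then one or more of a word character, then one or more of a literal '6' (captured); then a non-digit, then exactly 4 of a digit (captured); then anchored at the end.
With `match`, the pattern is implicitly anchored at the beginning.
Here the string doesn't start with a match, so the call returns None.

None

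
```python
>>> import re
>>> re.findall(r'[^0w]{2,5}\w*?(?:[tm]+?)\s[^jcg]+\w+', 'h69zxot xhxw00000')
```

Pattern: 2 to 5 of any character except [0w], then zero or more of a word character (lazy); then one or more of one of [tm] (lazy) (non-capturing group); then whitespace, then one or more of any character except [jcg]; then one or more of a word character.
Walking the string: at [0:17] → 'h69zxot xhxw00000'.
No capturing groups, so `findall` returns the 1 full match string.

['h69zxot xhxw00000']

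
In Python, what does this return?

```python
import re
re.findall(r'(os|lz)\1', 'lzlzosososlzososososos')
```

A backreference is literal: `\1` must see the identical characters the first group matched.
With a single group, `findall` returns only what that group captured — 4 items.

['lz', 'os', 'os', 'os']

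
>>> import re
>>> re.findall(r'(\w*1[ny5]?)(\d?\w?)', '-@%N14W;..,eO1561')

Pattern: zero or more of a word character, then the literal '1', then optionally one of [ny5] (captured); then optionally a digit, then optionally a word character (captured).
Scanning left to right: at [3:7] match 'N14W', groups = ('N1', '4W'); at [11:17] match 'eO1561', groups = ('eO1561', '').
2 groups means each result is a tuple of 2 captured strings — 2 here.

[('N1', '4W'), ('eO1561', '')]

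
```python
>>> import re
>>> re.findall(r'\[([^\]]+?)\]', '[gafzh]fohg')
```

['gafzh']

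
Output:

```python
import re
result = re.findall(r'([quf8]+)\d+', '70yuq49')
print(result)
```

Pattern: one or more of one of [quf8] (captured); then one or more of a digit.
Matches: at [3:7] match 'uq49', group 1 = 'uq'.
One capturing group, so `findall` returns just the captured substring from the one match — 1 in all.

['uq']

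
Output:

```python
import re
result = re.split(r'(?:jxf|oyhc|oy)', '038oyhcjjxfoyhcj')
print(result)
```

Alternation isn't longest-match — the leftmost alternative that fits at this position is chosen.
Each match becomes a cut point; 4 segments remain.

['038', 'j', '', 'j']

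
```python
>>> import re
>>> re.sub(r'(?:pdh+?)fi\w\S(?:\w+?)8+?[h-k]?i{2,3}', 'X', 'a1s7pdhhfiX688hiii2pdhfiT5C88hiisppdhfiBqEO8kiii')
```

The pattern matches the literal 'pd', then one or more of the literal 'h' (lazy) (non-capturing group); then the literal 'fi', then a word character, then a non-whitespace character; then one or more of a word character (lazy) (non-capturing group); then one or more of the literal '8' (lazy), then optionally a character in [h-k], then 2 to 3 of the literal 'i'.
Because the quantifier is non-greedy, it stops expanding at the earliest point where the rest of the pattern can succeed.
Matches: at [4:18] → 'pdhhfiX688hiii'; at [19:32] → 'pdhfiT5C88hii'; at [34:48] → 'pdhfiBqEO8kiii'.
Each match is replaced by 'X'.

'a1s7X2XspX'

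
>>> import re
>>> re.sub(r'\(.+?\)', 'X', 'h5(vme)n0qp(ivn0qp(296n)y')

With the lazy modifier that quantifier settles for the fewest repetitions that let the rest of the pattern succeed (the atoms after it are unaffected and can still be greedy).
`sub` substitutes 'X' at each match site.

'h5Xn0qpXy'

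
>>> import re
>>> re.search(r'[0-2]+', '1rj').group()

The pattern matches one or more of a character in [0-2].
Unlike `match`, `search` isn't anchored — it looks for the pattern anywhere in the string.
The match spans [0:1] → '1'.

'1'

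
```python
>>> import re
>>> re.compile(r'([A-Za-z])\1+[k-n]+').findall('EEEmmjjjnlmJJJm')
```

A backreference is literal: `\1` must see the identical characters the first group matched.
Scanning left to right: at [0:5] match 'EEEmm', group 1 = 'E'; at [5:11] match 'jjjnlm', group 1 = 'j'; at [11:15] match 'JJJm', group 1 = 'J'.
With a single group, `findall` returns only what that group captured — 3 items.

['E', 'j', 'J']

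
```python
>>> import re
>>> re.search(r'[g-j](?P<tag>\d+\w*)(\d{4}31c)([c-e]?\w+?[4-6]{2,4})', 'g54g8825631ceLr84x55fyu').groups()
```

('54g8', '825631c', 'eLr84x55')

The pattern matches a character in [g-j]; then one or more of a digit, then zero or more of a word character (captured as 'tag'); then exactly 4 of a digit, then the literal '31c' (captured); then optionally a character in [c-e], then one or more of a word character (lazy), then 2 to 4 of a character in [4-6] (captured).
`re.search` scans for the first position where the pattern succeeds.
The match spans [0:20] → 'g54g8825631ceLr84x55'.
Captured: group 1 = '54g8', group 2 = '825631c', group 3 = 'eLr84x55'.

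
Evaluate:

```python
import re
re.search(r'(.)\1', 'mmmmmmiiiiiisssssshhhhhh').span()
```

A backreference is literal: `\1` must see the identical characters the first group matched.
`re.search` tries every starting position until one works.
The match spans [0:2] → 'mm'.
Captured: group 1 = 'm'.

(0, 2)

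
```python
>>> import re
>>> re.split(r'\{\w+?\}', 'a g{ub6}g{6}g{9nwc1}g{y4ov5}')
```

['a g', 'g', 'g', 'g', '']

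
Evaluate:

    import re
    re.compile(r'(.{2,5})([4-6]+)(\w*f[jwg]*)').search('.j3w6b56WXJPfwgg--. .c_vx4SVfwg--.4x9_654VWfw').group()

The match spans [0:16] → '.j3w6b56WXJPfwgg'.

'.j3w6b56WXJPfwgg'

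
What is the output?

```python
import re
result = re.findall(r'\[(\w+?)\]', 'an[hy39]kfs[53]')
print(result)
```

Walking the string: at [2:8] match '[hy39]', group 1 = 'hy39'; at [11:15] match '[53]', group 1 = '53'.
Because there's exactly one group, `findall` drops the full match and keeps group 1 from each hit.

['hy39', '53']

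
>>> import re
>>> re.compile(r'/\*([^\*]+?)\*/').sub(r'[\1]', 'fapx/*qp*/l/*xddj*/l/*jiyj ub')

'fapx[qp]l[xddj]l/*jiyj ub'

Matches: at [4:10] → '/*qp*/'; at [11:19] → '/*xddj*/'.
The replacement refers to a captured group, so each match is rewritten using its own captured text.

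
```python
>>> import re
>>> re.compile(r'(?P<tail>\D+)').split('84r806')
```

This matches one or more of a non-digit (captured as 'tail').
Matches to split on: at [2:3] → 'r'.
Because the pattern has a capturing group, `split` also inserts each captured text between the pieces.

['84', 'r', '806']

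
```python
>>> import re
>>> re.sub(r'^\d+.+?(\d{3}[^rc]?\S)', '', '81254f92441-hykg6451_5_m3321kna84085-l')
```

'-hykg6451_5_m3321kna84085-l'

Pattern: anchored at the start of the string; then one or more of a digit; then one or more of any character (lazy); then exactly 3 of a digit, then optionally any character except [rc], then a non-whitespace character (captured).
Matches: at [0:11] → '81254f92441'.
`sub` substitutes '' at each match site.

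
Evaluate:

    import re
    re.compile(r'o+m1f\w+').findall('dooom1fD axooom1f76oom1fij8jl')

['ooom1fD', 'ooom1f76oom1fij8jl']

Pattern: one or more of the literal 'o', then the literal 'm1f'; then one or more of a word character.
Matches: at [1:8] → 'ooom1fD'; at [11:29] → 'ooom1f76oom1fij8jl'.
Since nothing is captured, `findall` lists the 2 matched substrings directly.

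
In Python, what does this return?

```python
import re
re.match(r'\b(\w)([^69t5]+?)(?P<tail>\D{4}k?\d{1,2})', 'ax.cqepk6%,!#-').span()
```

This matches a word boundary (`\b`, zero-width); then a word character (captured); then one or more of any character except [69t5] (lazy) (captured); then exactly 4 of a non-digit, then optionally the literal 'k', then 1 to 2 of a digit (captured as 'tail').
`re.match` only tries the pattern at the start of the string.
The match spans [0:9] → 'ax.cqepk6'.
Captured: group 1 = 'a', group 2 = 'x.', group 3 = 'cqepk6'.

(0, 9)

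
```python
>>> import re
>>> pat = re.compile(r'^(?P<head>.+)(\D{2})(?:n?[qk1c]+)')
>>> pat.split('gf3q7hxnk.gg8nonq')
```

This matches anchored at the start of the string; then one or more of any character (captured as 'head'); then exactly 2 of a non-digit (captured); then optionally a literal 'n', then one or more of one of [qk1c] (non-capturing group).
The group in the pattern means `split` returns the separators' captures alongside the pieces.

['', 'gf3q7hxnk.gg8n', 'on', '']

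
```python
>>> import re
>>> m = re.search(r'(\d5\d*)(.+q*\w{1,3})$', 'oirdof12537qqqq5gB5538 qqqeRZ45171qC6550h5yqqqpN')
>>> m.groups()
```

('2537', 'qqqq5gB5538 qqqeRZ45171qC6550h5yqqqpN')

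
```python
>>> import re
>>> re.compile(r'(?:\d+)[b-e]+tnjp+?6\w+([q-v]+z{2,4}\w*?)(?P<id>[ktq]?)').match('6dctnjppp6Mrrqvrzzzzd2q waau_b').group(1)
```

'rzzzz'

The pattern matches one or more of a digit (non-capturing group); then one or more of a character in [b-e]; then the literal 'tnj', then one or more of the literal 'p' (lazy), then the literal '6'; then one or more of a word character; then one or more of a character in [q-v], then 2 to 4 of the literal 'z', then zero or more of a word character (lazy) (captured); then optionally one of [ktq] (captured as 'id').
With the lazy modifier that quantifier settles for the fewest repetitions that let the rest of the pattern succeed (the atoms after it are unaffected and can still be greedy).
`re.match` only tries the pattern at the start of the string.
The match spans [0:20] → '6dctnjppp6Mrrqvrzzzz'.
Captured: group 1 = 'rzzzz', group 2 = ''.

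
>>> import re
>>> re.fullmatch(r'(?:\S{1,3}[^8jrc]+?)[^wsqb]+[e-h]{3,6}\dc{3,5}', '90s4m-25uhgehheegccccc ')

This matches 1 to 3 of a non-whitespace character, then one or more of any character except [8jrc] (lazy) (non-capturing group); then one or more of any character except [wsqb]; then 3 to 6 of a character in [e-h], then a digit, then 3 to 5 of a literal 'c'.
`re.fullmatch` is like wrapping the pattern in `^…$` (in single-line mode).
Here the string isn't matched end-to-end, so the call returns None.

None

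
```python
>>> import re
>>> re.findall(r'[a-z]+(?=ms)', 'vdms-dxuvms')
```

The `(?=…)`/`(?<=…)` assertion just peeks at neighbouring text; it doesn't advance the match position.
No capturing groups, so `findall` returns the 2 full match strings.

['vd', 'dxuv']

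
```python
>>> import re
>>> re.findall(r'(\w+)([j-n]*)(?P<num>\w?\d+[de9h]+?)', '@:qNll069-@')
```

The pattern matches one or more of a word character (captured); then zero or more of a character in [j-n] (captured); then optionally a word character, then one or more of a digit, then one or more of one of [de9h] (lazy) (captured as 'num').
Scanning left to right: at [2:9] match 'qNll069', groups = ('qNll0', '', '69').
With 3 capturing groups, `findall` returns a 3-tuple per match.

[('qNll0', '', '69')]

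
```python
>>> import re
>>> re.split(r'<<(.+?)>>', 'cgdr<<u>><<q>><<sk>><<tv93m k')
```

`re.split` interleaves the captured-group text with the surrounding fragments.

['cgdr', 'u', '', 'q', '', 'sk', '<<tv93m k']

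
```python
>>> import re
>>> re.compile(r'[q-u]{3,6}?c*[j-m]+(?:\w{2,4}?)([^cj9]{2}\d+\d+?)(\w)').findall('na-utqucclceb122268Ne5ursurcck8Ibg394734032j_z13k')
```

[('b122268', 'N'), ('bg394734032', 'j')]

A non-greedy quantifier consumes as few characters as it can — just enough that the remainder of the pattern still matches from where it stops; whatever follows it matches normally.
Multiple groups make `findall` return tuples — one 2-tuple for each match.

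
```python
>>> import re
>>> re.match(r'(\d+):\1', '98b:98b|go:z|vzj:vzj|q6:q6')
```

With `match`, the pattern is implicitly anchored at the beginning.
Here the string doesn't start with a match, so the call returns None.

None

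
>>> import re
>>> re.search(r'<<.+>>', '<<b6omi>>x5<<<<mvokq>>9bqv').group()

'<<b6omi>>x5<<<<mvokq>>'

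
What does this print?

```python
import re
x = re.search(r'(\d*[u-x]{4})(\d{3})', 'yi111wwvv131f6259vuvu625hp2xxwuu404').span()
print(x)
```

This matches zero or more of a digit, then exactly 4 of a character in [u-x] (captured); then exactly 3 of a digit (captured).
The match spans [2:12] → '111wwvv131'.

(2, 12)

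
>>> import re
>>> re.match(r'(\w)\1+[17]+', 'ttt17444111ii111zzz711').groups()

A backreference is literal: `\1` must see the identical characters the first group matched.
`re.match` only tries the pattern at the start of the string.
The match spans [0:5] → 'ttt17'.
Captured: group 1 = 't'.

('t',)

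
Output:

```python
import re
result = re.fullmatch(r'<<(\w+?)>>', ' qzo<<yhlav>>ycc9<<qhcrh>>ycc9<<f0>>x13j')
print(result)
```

For `fullmatch`, every character of the input must be accounted for by the pattern.
Here the string isn't matched end-to-end, so the call returns None.

None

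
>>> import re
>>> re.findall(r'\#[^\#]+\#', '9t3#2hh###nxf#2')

Matches: at [3:8] → '#2hh#'; at [9:14] → '#nxf#'.
With no groups in the pattern, `findall` gives back each whole match — 2 here.

['#2hh#', '#nxf#']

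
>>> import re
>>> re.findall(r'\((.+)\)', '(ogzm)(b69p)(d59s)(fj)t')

['ogzm)(b69p)(d59s)(fj']

Because there's exactly one group, `findall` drops the full match and keeps group 1 from the one hit.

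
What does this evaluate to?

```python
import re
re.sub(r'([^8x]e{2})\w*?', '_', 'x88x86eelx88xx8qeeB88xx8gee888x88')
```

'x88x8_lx88xx8_B88xx8_888x88'

This matches any character except [8x], then exactly 2 of a literal 'e' (captured); then zero or more of a word character (lazy).
Each match is replaced by '_'.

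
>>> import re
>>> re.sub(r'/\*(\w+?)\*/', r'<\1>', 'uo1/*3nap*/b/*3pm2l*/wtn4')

'uo1<3nap>b<3pm2l>wtn4'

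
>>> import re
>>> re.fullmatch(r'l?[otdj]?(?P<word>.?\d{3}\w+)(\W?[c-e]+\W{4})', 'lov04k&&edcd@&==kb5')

None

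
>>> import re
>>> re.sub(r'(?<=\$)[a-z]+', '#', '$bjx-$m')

'$#-$#'

The `(?=…)`/`(?<=…)` assertion just peeks at neighbouring text; it doesn't advance the match position.
Matches: at [1:4] → 'bjx'; at [6:7] → 'm'.
`sub` substitutes '#' at each match site.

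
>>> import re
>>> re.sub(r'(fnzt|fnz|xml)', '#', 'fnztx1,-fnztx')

The regex engine tests alternatives in the order written; an earlier branch that matches wins even if a later one would match more.
Matches: at [0:4] → 'fnzt'; at [8:12] → 'fnzt'.
`sub` substitutes '#' at each match site.

'#x1,-#x'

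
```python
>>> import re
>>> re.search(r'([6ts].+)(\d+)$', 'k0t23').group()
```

't23'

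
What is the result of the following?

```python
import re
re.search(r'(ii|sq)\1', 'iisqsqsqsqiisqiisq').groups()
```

A backreference is literal: `\1` must see the identical characters the first group matched.
Unlike `match`, `search` isn't anchored — it looks for the pattern anywhere in the string.
The match spans [2:6] → 'sqsq'.
Captured: group 1 = 'sq'.

('sq',)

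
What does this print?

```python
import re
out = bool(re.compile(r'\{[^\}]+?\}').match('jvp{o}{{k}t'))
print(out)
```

False

`re.match` only tries the pattern at the start of the string.
Here position 0 doesn't satisfy it, so the call returns None, and `bool(None)` is False.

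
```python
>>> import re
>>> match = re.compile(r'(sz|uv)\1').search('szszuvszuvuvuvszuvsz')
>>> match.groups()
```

The backreference `\1` re-matches whatever the first group consumed, character for character.
Unlike `match`, `search` isn't anchored — it looks for the pattern anywhere in the string.
The match spans [0:4] → 'szsz'.
Captured: group 1 = 'sz'.

('sz',)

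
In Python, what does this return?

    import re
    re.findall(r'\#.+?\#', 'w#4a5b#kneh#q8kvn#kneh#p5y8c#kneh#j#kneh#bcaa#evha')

Matches: at [1:7] → '#4a5b#'; at [11:18] → '#q8kvn#'; at [22:29] → '#p5y8c#'; at [33:36] → '#j#'; at [40:46] → '#bcaa#'.
No capturing groups, so `findall` returns the 5 full match strings.

['#4a5b#', '#q8kvn#', '#p5y8c#', '#j#', '#bcaa#']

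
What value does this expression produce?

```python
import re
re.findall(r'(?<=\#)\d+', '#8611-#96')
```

The positive lookaround only admits positions where the adjacent text matches; those characters stay outside the span.
Matches: at [1:5] → '8611'; at [7:9] → '96'.
No capturing groups, so `findall` returns the 2 full match strings.

['8611', '96']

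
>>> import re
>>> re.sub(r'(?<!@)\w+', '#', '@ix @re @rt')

'@i# @r# @r#'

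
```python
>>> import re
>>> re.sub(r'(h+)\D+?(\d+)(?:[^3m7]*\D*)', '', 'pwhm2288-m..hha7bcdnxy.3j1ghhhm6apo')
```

'pw7bcdnxy.3j1g'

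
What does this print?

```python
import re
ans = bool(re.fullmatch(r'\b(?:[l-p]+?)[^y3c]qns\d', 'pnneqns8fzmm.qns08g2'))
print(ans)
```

The pattern matches a word boundary (`\b`, zero-width); then one or more of a character in [l-p] (lazy) (non-capturing group); then any character except [y3c], then the literal 'qns'; then a digit.
`re.fullmatch` is like wrapping the pattern in `^…$` (in single-line mode).
Here the pattern can't cover the whole string, so the call returns None, and `bool(None)` is False.

False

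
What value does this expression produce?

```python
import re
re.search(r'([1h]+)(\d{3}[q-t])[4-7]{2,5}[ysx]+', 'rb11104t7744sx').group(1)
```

'11'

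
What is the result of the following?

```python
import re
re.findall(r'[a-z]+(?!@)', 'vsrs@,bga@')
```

['vsr', 'bg']

`(?!…)`/`(?<!…)` only lets a position through if the neighbouring text does NOT match; no characters are consumed.
No capturing groups, so `findall` returns the 2 full match strings.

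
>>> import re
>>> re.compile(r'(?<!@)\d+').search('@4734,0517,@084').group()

'734'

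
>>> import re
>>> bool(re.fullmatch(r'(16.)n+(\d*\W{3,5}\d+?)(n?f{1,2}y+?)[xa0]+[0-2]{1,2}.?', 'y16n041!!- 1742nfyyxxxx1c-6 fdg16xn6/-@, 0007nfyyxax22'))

False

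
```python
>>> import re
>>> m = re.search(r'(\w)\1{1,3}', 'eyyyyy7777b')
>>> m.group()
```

'yyyy'

`\1` is not a pattern — it's the concrete string captured by group 1, re-applied verbatim.
`search` walks the string left to right and returns the first match it finds.
The match spans [1:5] → 'yyyy'.
Captured: group 1 = 'y'.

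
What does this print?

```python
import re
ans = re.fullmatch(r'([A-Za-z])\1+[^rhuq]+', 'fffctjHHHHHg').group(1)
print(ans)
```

The match spans [0:12] → 'fffctjHHHHHg'.
Captured: group 1 = 'f'.

f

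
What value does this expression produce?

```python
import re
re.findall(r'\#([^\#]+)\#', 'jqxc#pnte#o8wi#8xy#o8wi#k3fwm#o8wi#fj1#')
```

['pnte', '8xy', 'k3fwm', 'fj1']

Matches: at [4:10] match '#pnte#', group 1 = 'pnte'; at [14:19] match '#8xy#', group 1 = '8xy'; at [23:30] match '#k3fwm#', group 1 = 'k3fwm'; at [34:39] match '#fj1#', group 1 = 'fj1'.
With a single group, `findall` returns only what that group captured — 4 items.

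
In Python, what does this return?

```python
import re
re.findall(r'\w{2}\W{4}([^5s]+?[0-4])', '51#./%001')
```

['00']

Lazy quantifiers expand one character at a time until the remainder of the pattern can match.
Because there's exactly one group, `findall` drops the full match and keeps group 1 from the one hit.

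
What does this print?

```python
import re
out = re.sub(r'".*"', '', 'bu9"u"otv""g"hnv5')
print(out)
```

bu9hnv5

`sub` substitutes '' at each match site.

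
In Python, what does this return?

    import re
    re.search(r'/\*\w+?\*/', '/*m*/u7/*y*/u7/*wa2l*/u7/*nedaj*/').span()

(0, 5)

`re.search` tries every starting position until one works.
The match spans [0:5] → '/*m*/'.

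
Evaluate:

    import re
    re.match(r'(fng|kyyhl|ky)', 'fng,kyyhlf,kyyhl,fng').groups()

('fng',)

With `match`, the pattern is implicitly anchored at the beginning.
The match spans [0:3] → 'fng'.
Captured: group 1 = 'fng'.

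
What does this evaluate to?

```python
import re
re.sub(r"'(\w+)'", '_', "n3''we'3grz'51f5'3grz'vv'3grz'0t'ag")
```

"n3'_3grz_3grz_3grz_ag"

Matches: at [3:7] → "'we'"; at [11:17] → "'51f5'"; at [21:25] → "'vv'"; at [29:33] → "'0t'".
Every occurrence is swapped for '_'.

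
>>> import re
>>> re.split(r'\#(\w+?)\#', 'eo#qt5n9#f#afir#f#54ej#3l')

`re.split` interleaves the captured-group text with the surrounding fragments.

['eo', 'qt5n9', 'f', 'afir', 'f', '54ej', '3l']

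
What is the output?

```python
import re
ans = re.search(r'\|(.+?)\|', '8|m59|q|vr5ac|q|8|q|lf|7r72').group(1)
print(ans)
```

m59

The match spans [1:6] → '|m59|'.
Captured: group 1 = 'm59'.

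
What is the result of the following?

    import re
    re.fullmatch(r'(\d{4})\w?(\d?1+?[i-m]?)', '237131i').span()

The pattern matches exactly 4 of a digit (captured); then optionally a word character; then optionally a digit, then one or more of a literal '1' (lazy), then optionally a character in [i-m] (captured).
`re.fullmatch` requires the pattern to consume the entire string.
The match spans [0:7] → '237131i'.
Captured: group 1 = '2371', group 2 = '1i'.

(0, 7)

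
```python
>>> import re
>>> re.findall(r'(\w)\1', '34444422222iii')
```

['4', '4', '2', '2', 'i']

`\1` has to match the exact text group 1 already captured.
Matches: at [1:3] match '44', group 1 = '4'; at [3:5] match '44', group 1 = '4'; at [6:8] match '22', group 1 = '2'; at [8:10] match '22', group 1 = '2'; at [11:13] match 'ii', group 1 = 'i'.
With a single group, `findall` returns only what that group captured — 5 items.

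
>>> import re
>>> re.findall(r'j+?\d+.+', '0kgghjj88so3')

['jj88so3']

Pattern: one or more of the literal 'j' (lazy), then one or more of a digit; then one or more of any character.
`findall` yields the raw match text (1 of them) because the pattern has no groups.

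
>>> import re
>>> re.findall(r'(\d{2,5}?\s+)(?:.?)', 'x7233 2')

['7233 ']

The pattern matches 2 to 5 of a digit (lazy), then one or more of whitespace (captured); then optionally any character (non-capturing group).
Matches: at [1:7] match '7233 2', group 1 = '7233 '.
`findall` collects group 1 from the one match (1 total).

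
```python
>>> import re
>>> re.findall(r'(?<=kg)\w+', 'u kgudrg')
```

['udrg']

Because the assertion is zero-width, the text it checks is not consumed and won't appear in the result.
Walking the string: at [4:8] → 'udrg'.
No capturing groups, so `findall` returns the 1 full match string.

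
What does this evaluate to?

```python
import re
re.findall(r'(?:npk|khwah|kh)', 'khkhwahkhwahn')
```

['kh', 'khwah', 'khwah']

Branches in `(...|...)` are attempted left-to-right; the first branch that allows the whole pattern to succeed is taken.
Scanning left to right: at [0:2] → 'kh'; at [2:7] → 'khwah'; at [7:12] → 'khwah'.
`findall` yields the raw match text (3 of them) because the pattern has no groups.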